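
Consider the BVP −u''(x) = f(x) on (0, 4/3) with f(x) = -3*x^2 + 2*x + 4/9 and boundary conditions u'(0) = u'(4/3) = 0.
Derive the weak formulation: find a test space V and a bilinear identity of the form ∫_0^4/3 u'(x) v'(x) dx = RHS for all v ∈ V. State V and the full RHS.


V = H^1(0, 4/3) (no boundary constraint on v; u is determined up to an additive constant); weak form: ∫_0^4/3 u'v' dx = ∫_0^4/3 (-3*x^2 + 2*x + 4/9) v dx for all v ∈ V.

Multiply both sides by a test function v and integrate from 0 to 4/3:
  ∫_0^4/3 −u''(x) v(x) dx = ∫_0^4/3 f(x) v(x) dx.
Integrate the LHS by parts once:
  ∫_0^4/3 −u'' v dx = −[u'(x) v(x)]_0^4/3 + ∫_0^4/3 u'(x) v'(x) dx.
Thus ∫_0^4/3 u'(x) v'(x) dx = ∫_0^4/3 f(x) v(x) dx + [u'(x) v(x)]_0^4/3.
Choose V so that boundary terms are either known or forced to vanish.
u has homogeneous Neumann: u'(0) = u'(4/3) = 0. So [u' v]_0^4/3 = 0·v(4/3) − 0·v(0) = 0 for any v; take V = H^1(0, 4/3).
Weak formulation: find u (satisfying any essential BC) such that ∫_0^4/3 u'(x) v'(x) dx = ∫_0^4/3 f v dx for all v ∈ V (homogeneous Neumann, so boundary terms vanish).
Substituting f(x) = -3*x^2 + 2*x + 4/9, the right-hand side is ∫_0^4/3 (-3*x^2 + 2*x + 4/9) v dx.
Compatibility check (pure Neumann): taking v ≡ 1 ∈ V gives 0 = ∫_0^4/3 f dx + (0) − (0), i.e. ∫_0^4/3 f dx must equal u'(0) − u'(4/3) = 0. Indeed ∫_0^4/3 (-3*x^2 + 2*x + 4/9) dx = 0, so the data are compatible. The solution is then unique only up to an additive constant (fix it e.g. by requiring ∫_0^4/3 u dx = 0).


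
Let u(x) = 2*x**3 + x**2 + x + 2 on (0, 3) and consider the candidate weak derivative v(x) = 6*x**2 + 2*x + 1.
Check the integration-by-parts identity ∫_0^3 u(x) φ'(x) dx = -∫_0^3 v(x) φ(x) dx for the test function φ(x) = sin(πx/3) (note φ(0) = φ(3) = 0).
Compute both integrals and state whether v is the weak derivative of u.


LHS = -186/π + 648/π^3, RHS = -186/π + 648/π^3. Yes, v = u' weakly.

u(x) = 2*x**3 + x**2 + x + 2, classical derivative u'(x) = 6*x**2 + 2*x + 1.
φ(x) = sin(πx/3), so φ'(x) = π*cos(π*x/3)/3.
Note φ(0) = φ(3) = 0, so the boundary term u·φ vanishes.
LHS = ∫_0^3 u(x) φ'(x) dx = ∫_0^3 (2*π*x^3*cos(π*x/3)/3 + π*x^2*cos(π*x/3)/3 + π*x*cos(π*x/3)/3 + 2*π*cos(π*x/3)/3) dx. Term by term:
  ∫_0^3 2*π*cos(π*x/3)/3 dx = 0;  ∫_0^3 π*x*cos(π*x/3)/3 dx = -6/π;  ∫_0^3 π*x^2*cos(π*x/3)/3 dx = -18/π;
  ∫_0^3 2*π*x^3*cos(π*x/3)/3 dx = -162/π + 648/π^3.
Sum: 0 − 6/π − 18/π + -162/π + 648/π^3 = -186/π + 648/π^3.
So LHS = -186/π + 648/π^3.
∫_0^3 v(x) φ(x) dx = ∫_0^3 (6*x^2*sin(π*x/3) + 2*x*sin(π*x/3) + sin(π*x/3)) dx. Term by term:
  ∫_0^3 2*x*sin(π*x/3) dx = 18/π;  ∫_0^3 6*x^2*sin(π*x/3) dx = -648/π^3 + 162/π;  ∫_0^3 sin(π*x/3) dx = 6/π.
Sum: 18/π + -648/π^3 + 162/π + 6/π = -648/π^3 + 186/π.
So RHS = -∫_0^3 v(x) φ(x) dx = -186/π + 648/π^3.
LHS = RHS, so the identity holds for this test φ.
Moreover u is smooth here and v(x) = u'(x) = 6*x**2 + 2*x + 1 pointwise, so the identity holds for every test function. Hence v is the weak derivative of u.


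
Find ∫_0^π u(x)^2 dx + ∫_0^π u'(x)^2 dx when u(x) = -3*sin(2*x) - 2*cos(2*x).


||u||_{H^1(0,π)}^2 = 65*π/2

u'(x) = 4*sin(2*x) - 6*cos(2*x).
Expand u² and (u')² and integrate term by term on (0, π), using: for integers n ≥ 1, ∫_0^π sin²(nx) dx = ∫_0^π cos²(nx) dx = π/2; for n ≠ n', ∫_0^π sin(nx)sin(n'x) dx = ∫_0^π cos(nx)cos(n'x) dx = 0; and by product-to-sum, ∫_0^π sin(nx)cos(n'x) dx = ½∫_0^π [sin((n+n')x) + sin((n−n')x)] dx, which is 0 when n+n' is even and 2n/(n²−n'²) when n+n' is odd (it need not vanish on (0, π)).
  u² squared terms: (-3)²·∫sin(2x)² dx = 9·π/2 = 9*π/2;  (-2)²·∫cos(2x)² dx = 4·π/2 = 2*π.
  u² cross terms: 2·(-3)·(-2)·∫sin(2x)·cos(2x) dx = 12·(0) = 0.
  So ∫_0^π u² dx = 9*π/2 + 2*π + 0 = 13*π/2.
  (u')² squared terms: (-6)²·∫cos(2x)² dx = 36·π/2 = 18*π;  (4)²·∫sin(2x)² dx = 16·π/2 = 8*π.
  (u')² cross terms: 2·(-6)·(4)·∫cos(2x)·sin(2x) dx = -48·(0) = 0.
  So ∫_0^π (u')² dx = 18*π + 8*π + 0 = 26*π.
||u||_{H^1}^2 = (13*π/2) + (26*π) = 65*π/2.


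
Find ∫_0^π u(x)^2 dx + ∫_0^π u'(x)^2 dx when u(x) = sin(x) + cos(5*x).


||u||_{H^1(0,π)}^2 = 14*π

u'(x) = -5*sin(5*x) + cos(x).
Expand u² and (u')² and integrate term by term on (0, π), using: for integers n ≥ 1, ∫_0^π sin²(nx) dx = ∫_0^π cos²(nx) dx = π/2; for n ≠ n', ∫_0^π sin(nx)sin(n'x) dx = ∫_0^π cos(nx)cos(n'x) dx = 0; and by product-to-sum, ∫_0^π sin(nx)cos(n'x) dx = ½∫_0^π [sin((n+n')x) + sin((n−n')x)] dx, which is 0 when n+n' is even and 2n/(n²−n'²) when n+n' is odd (it need not vanish on (0, π)).
  u² squared terms: (1)²·∫cos(5x)² dx = 1·π/2 = π/2;  (1)²·∫sin(x)² dx = 1·π/2 = π/2.
  u² cross terms: 2·(1)·(1)·∫cos(5x)·sin(x) dx = 2·(0) = 0.
  So ∫_0^π u² dx = π/2 + π/2 + 0 = π.
  (u')² squared terms: (-5)²·∫sin(5x)² dx = 25·π/2 = 25*π/2;  (1)²·∫cos(x)² dx = 1·π/2 = π/2.
  (u')² cross terms: 2·(-5)·(1)·∫sin(5x)·cos(x) dx = -10·(0) = 0.
  So ∫_0^π (u')² dx = 25*π/2 + π/2 + 0 = 13*π.
||u||_{H^1}^2 = (π) + (13*π) = 14*π.


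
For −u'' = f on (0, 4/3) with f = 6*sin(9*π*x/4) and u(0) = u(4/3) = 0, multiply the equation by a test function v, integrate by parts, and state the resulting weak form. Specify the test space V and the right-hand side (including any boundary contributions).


V = H^1_0(0, 4/3) (so v(0) = v(4/3) = 0); weak form: ∫_0^4/3 u'v' dx = ∫_0^4/3 (6*sin(9*π*x/4)) v dx for all v ∈ V.

Multiply both sides by a test function v and integrate from 0 to 4/3:
  ∫_0^4/3 −u''(x) v(x) dx = ∫_0^4/3 f(x) v(x) dx.
Integrate the LHS by parts once:
  ∫_0^4/3 −u'' v dx = −[u'(x) v(x)]_0^4/3 + ∫_0^4/3 u'(x) v'(x) dx.
Thus ∫_0^4/3 u'(x) v'(x) dx = ∫_0^4/3 f(x) v(x) dx + [u'(x) v(x)]_0^4/3.
Choose V so that boundary terms are either known or forced to vanish.
u is Dirichlet: u(0) = u(4/3) = 0. Let V = H^1_0(0, 4/3); then v(0) = v(4/3) = 0, and [u' v]_0^4/3 = 0.
Weak formulation: find u (satisfying any essential BC) such that ∫_0^4/3 u'(x) v'(x) dx = ∫_0^4/3 f v dx for all v ∈ V.
Substituting f(x) = 6*sin(9*π*x/4), the right-hand side is ∫_0^4/3 (6*sin(9*π*x/4)) v dx.


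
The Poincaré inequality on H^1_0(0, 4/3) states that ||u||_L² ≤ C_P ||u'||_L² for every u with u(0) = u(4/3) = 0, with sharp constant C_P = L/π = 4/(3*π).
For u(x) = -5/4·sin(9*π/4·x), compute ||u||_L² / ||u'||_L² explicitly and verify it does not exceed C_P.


||u||_L² / ||u'||_L² = 4/(9*π) < C_P = 4/(3*π).

u(x) = -5/4·sin(9*π/4·x), so u'(x) = -45*π*cos(9*π*x/4)/16.
Writing u(x) = A·sin(kπx/L) with A = -5/4 and k = 3, use ∫_0^L sin²(kπx/L) dx = L/2 and ∫_0^L cos²(kπx/L) dx = L/2.
u² = 25/16·sin²(9*π/4·x) and (u')² = 2025*π^2/256·cos²(9*π/4·x), and each of sin², cos² integrates to L/2 = 2/3 over (0, 4/3).
∫_0^4/3 u² dx = 25/24, so ||u||_L² = 5*sqrt(6)/12.
∫_0^4/3 (u')² dx = 675*π^2/128, so ||u'||_L² = 15*sqrt(6)*π/16.
Ratio ||u||_L² / ||u'||_L² = 4/(9*π).
Sharp Poincaré constant on H^1_0(0, 4/3) is C_P = L/π = 4/(3*π), achieved by sin(3*π/4·x).
This is the k = 3 harmonic; the ratio L/(kπ) is strictly less than C_P = L/π, consistent with the sharp inequality ||u||_L² ≤ C_P ||u'||_L².


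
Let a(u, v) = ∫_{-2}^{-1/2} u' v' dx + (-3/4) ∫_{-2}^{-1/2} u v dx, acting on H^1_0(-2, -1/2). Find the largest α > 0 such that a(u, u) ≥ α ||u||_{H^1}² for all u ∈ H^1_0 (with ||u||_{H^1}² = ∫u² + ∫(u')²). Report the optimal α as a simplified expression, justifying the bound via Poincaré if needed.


α = (-27 + 16*π^2)/(4*(9 + 4*π^2))

Coercivity of a(·,·) on H^1_0(-2, -1/2) means a(u, u) ≥ α ||u||_{H^1}² for every u ∈ H^1_0.
The interval has length L = 3/2, and Poincaré/coercivity depend only on L. Here a(u, u) = ∫(u')² + (-3/4)·∫u².
Here c = -3/4 < 0 with |c| < (π/L)² = 4*π^2/9, so coercivity still holds. The condition a(u,u) ≥ α||u||_{H^1}² reads (1−α)∫(u')² ≥ (α−c)∫u². Any admissible α is ≤ 1 (rapidly oscillating u have ∫u²/∫(u')² → 0), and α = 1 would force 0 ≥ (1−c)∫u², impossible since c < 1; so 1−α > 0. By the sharp Poincaré inequality on H^1_0 of an interval of length L, ∫(u')² ≥ (π/L)²∫u² with equality for the first sine mode sin(π(x−x₀)/L) (x₀ the left endpoint), so the inequality holds for all u iff (1−α)(π/L)² ≥ α − c, i.e. α ≤ ((π/L)² + c)/((π/L)² + 1) = (1 + c(L/π)²)/(1 + (L/π)²). (Direct route, valid since c ≤ 0: Poincaré gives c∫u² ≥ c(L/π)²∫(u')², so a(u,u) ≥ (1 + c(L/π)²)∫(u')², while ||u||_{H^1}² ≤ (1 + (L/π)²)∫(u')²; dividing yields the same α.) With (π/L)² = 4*π^2/9 and c = -3/4, the largest admissible constant is α = ((π/L)² + c)/((π/L)² + 1).
Simplifying, α = (-27 + 16*π^2)/(4*(9 + 4*π^2)).


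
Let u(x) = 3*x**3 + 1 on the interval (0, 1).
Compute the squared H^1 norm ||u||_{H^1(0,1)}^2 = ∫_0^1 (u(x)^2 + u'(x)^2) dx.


||u||_{H^1}^2 = 1399/70

The H^1 norm (squared) on an interval (0, L) is
  ||u||_{H^1}^2 = ∫_0^L u(x)^2 dx + ∫_0^L u'(x)^2 dx.
Compute u'(x) = 9*x**2.
Then u(x)^2 = 9*x**6 + 6*x**3 + 1 and u'(x)^2 = 81*x**4.
Integrate each monomial from 0 to 1 using ∫_0^1 c·x^n dx = c·1^(n+1)/(n+1):
  ∫_0^1 u(x)^2 dx = ∫_0^1 (9*x^6 + 6*x^3 + 1) dx. Term by term:
    ∫_0^1 9*x^6 dx = 9/7;  ∫_0^1 6*x^3 dx = 3/2;  ∫_0^1 1 dx = 1.
  Sum: 9/7 + 3/2 + 1 = 53/14.
  ∫_0^1 u'(x)^2 dx = ∫_0^1 (81*x^4) dx. Term by term:
    ∫_0^1 81*x^4 dx = 81/5.
Adding: ||u||_{H^1}^2 = 53/14 + 81/5 = 1399/70.


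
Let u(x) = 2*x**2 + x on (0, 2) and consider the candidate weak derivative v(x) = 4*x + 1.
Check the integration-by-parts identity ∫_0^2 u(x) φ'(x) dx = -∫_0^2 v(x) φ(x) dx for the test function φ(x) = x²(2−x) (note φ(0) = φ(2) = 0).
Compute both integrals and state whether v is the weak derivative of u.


LHS = -116/15, RHS = -116/15. Yes, v = u' weakly.

u(x) = 2*x**2 + x, classical derivative u'(x) = 4*x + 1.
φ(x) = x²(2−x), so φ'(x) = x*(4 - 3*x).
Note φ(0) = φ(2) = 0, so the boundary term u·φ vanishes.
LHS = ∫_0^2 u(x) φ'(x) dx = ∫_0^2 (-6*x^4 + 5*x^3 + 4*x^2) dx. Term by term:
  ∫_0^2 -6*x^4 dx = -192/5;  ∫_0^2 5*x^3 dx = 20;  ∫_0^2 4*x^2 dx = 32/3.
Sum: -192/5 + 20 + 32/3 = -116/15.
So LHS = -116/15.
∫_0^2 v(x) φ(x) dx = ∫_0^2 (-4*x^4 + 7*x^3 + 2*x^2) dx. Term by term:
  ∫_0^2 -4*x^4 dx = -128/5;  ∫_0^2 7*x^3 dx = 28;  ∫_0^2 2*x^2 dx = 16/3.
Sum: -128/5 + 28 + 16/3 = 116/15.
So RHS = -∫_0^2 v(x) φ(x) dx = -116/15.
LHS = RHS, so the identity holds for this test φ.
Moreover u is smooth here and v(x) = u'(x) = 4*x + 1 pointwise, so the identity holds for every test function. Hence v is the weak derivative of u.


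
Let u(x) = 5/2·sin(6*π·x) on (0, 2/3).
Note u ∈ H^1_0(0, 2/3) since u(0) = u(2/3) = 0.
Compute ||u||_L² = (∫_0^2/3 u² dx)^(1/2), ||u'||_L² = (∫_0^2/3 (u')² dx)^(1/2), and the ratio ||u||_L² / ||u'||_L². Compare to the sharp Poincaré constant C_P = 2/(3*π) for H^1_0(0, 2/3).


||u||_L² / ||u'||_L² = 1/(6*π) < C_P = 2/(3*π).

u(x) = 5/2·sin(6*π·x), so u'(x) = 15*π*cos(6*π*x).
Writing u(x) = A·sin(kπx/L) with A = 5/2 and k = 4, use ∫_0^L sin²(kπx/L) dx = L/2 and ∫_0^L cos²(kπx/L) dx = L/2.
u² = 25/4·sin²(6*π·x) and (u')² = 225*π^2·cos²(6*π·x), and each of sin², cos² integrates to L/2 = 1/3 over (0, 2/3).
∫_0^2/3 u² dx = 25/12, so ||u||_L² = 5*sqrt(3)/6.
∫_0^2/3 (u')² dx = 75*π^2, so ||u'||_L² = 5*sqrt(3)*π.
Ratio ||u||_L² / ||u'||_L² = 1/(6*π).
Sharp Poincaré constant on H^1_0(0, 2/3) is C_P = L/π = 2/(3*π), achieved by sin(3*π/2·x).
This is the k = 4 harmonic; the ratio L/(kπ) is strictly less than C_P = L/π, consistent with the sharp inequality ||u||_L² ≤ C_P ||u'||_L².


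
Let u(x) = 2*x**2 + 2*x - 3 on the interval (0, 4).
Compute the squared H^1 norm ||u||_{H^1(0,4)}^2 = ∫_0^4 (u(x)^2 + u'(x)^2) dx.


||u||_{H^1}^2 = 23788/15

The H^1 norm (squared) on an interval (0, L) is
  ||u||_{H^1}^2 = ∫_0^L u(x)^2 dx + ∫_0^L u'(x)^2 dx.
Compute u'(x) = 4*x + 2.
Then u(x)^2 = 4*x**4 + 8*x**3 - 8*x**2 - 12*x + 9 and u'(x)^2 = 16*x**2 + 16*x + 4.
Integrate each monomial from 0 to 4 using ∫_0^4 c·x^n dx = c·4^(n+1)/(n+1):
  ∫_0^4 u(x)^2 dx = ∫_0^4 (4*x^4 + 8*x^3 - 8*x^2 - 12*x + 9) dx. Term by term:
    ∫_0^4 4*x^4 dx = 4096/5;  ∫_0^4 8*x^3 dx = 512;  ∫_0^4 -8*x^2 dx = -512/3;
    ∫_0^4 -12*x dx = -96;  ∫_0^4 9 dx = 36.
  Sum: 4096/5 + 512 − 512/3 − 96 + 36 = 16508/15.
  ∫_0^4 u'(x)^2 dx = ∫_0^4 (16*x^2 + 16*x + 4) dx. Term by term:
    ∫_0^4 16*x^2 dx = 1024/3;  ∫_0^4 16*x dx = 128;  ∫_0^4 4 dx = 16.
  Sum: 1024/3 + 128 + 16 = 1456/3.
Adding: ||u||_{H^1}^2 = 16508/15 + 1456/3 = 23788/15.


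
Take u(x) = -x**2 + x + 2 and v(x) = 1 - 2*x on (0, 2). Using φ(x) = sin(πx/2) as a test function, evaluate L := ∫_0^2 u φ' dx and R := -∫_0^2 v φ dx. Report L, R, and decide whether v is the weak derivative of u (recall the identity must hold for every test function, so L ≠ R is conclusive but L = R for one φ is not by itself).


LHS = 4/π, RHS = 4/π. Yes, v = u' weakly.

u(x) = -x**2 + x + 2, classical derivative u'(x) = 1 - 2*x.
φ(x) = sin(πx/2), so φ'(x) = π*cos(π*x/2)/2.
Note φ(0) = φ(2) = 0, so the boundary term u·φ vanishes.
LHS = ∫_0^2 u(x) φ'(x) dx = ∫_0^2 (-π*x^2*cos(π*x/2)/2 + π*x*cos(π*x/2)/2 + π*cos(π*x/2)) dx. Term by term:
  ∫_0^2 π*cos(π*x/2) dx = 0;  ∫_0^2 π*x*cos(π*x/2)/2 dx = -4/π;  ∫_0^2 -π*x^2*cos(π*x/2)/2 dx = 8/π.
Sum: 0 − 4/π + 8/π = 4/π.
So LHS = 4/π.
∫_0^2 v(x) φ(x) dx = ∫_0^2 (-2*x*sin(π*x/2) + sin(π*x/2)) dx. Term by term:
  ∫_0^2 -2*x*sin(π*x/2) dx = -8/π;  ∫_0^2 sin(π*x/2) dx = 4/π.
Sum: -8/π + 4/π = -4/π.
So RHS = -∫_0^2 v(x) φ(x) dx = 4/π.
LHS = RHS, so the identity holds for this test φ.
Moreover u is smooth here and v(x) = u'(x) = 1 - 2*x pointwise, so the identity holds for every test function. Hence v is the weak derivative of u.


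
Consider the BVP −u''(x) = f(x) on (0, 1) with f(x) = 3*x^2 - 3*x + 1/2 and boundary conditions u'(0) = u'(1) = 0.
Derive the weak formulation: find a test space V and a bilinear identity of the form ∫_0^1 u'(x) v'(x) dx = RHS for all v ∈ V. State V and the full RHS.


V = H^1(0, 1) (no boundary constraint on v; u is determined up to an additive constant); weak form: ∫_0^1 u'v' dx = ∫_0^1 (3*x^2 - 3*x + 1/2) v dx for all v ∈ V.

Multiply both sides by a test function v and integrate from 0 to 1:
  ∫_0^1 −u''(x) v(x) dx = ∫_0^1 f(x) v(x) dx.
Integrate the LHS by parts once:
  ∫_0^1 −u'' v dx = −[u'(x) v(x)]_0^1 + ∫_0^1 u'(x) v'(x) dx.
Thus ∫_0^1 u'(x) v'(x) dx = ∫_0^1 f(x) v(x) dx + [u'(x) v(x)]_0^1.
Choose V so that boundary terms are either known or forced to vanish.
u has homogeneous Neumann: u'(0) = u'(1) = 0. So [u' v]_0^1 = 0·v(1) − 0·v(0) = 0 for any v; take V = H^1(0, 1).
Weak formulation: find u (satisfying any essential BC) such that ∫_0^1 u'(x) v'(x) dx = ∫_0^1 f v dx for all v ∈ V (homogeneous Neumann, so boundary terms vanish).
Substituting f(x) = 3*x^2 - 3*x + 1/2, the right-hand side is ∫_0^1 (3*x^2 - 3*x + 1/2) v dx.
Compatibility check (pure Neumann): taking v ≡ 1 ∈ V gives 0 = ∫_0^1 f dx + (0) − (0), i.e. ∫_0^1 f dx must equal u'(0) − u'(1) = 0. Indeed ∫_0^1 (3*x^2 - 3*x + 1/2) dx = 0, so the data are compatible. The solution is then unique only up to an additive constant (fix it e.g. by requiring ∫_0^1 u dx = 0).


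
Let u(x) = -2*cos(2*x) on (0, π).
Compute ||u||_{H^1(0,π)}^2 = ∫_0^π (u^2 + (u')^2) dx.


||u||_{H^1(0,π)}^2 = 10*π

u'(x) = 4*sin(2*x).
Expand u² and (u')² and integrate term by term on (0, π), using: for integers n ≥ 1, ∫_0^π sin²(nx) dx = ∫_0^π cos²(nx) dx = π/2; for n ≠ n', ∫_0^π sin(nx)sin(n'x) dx = ∫_0^π cos(nx)cos(n'x) dx = 0; and by product-to-sum, ∫_0^π sin(nx)cos(n'x) dx = ½∫_0^π [sin((n+n')x) + sin((n−n')x)] dx, which is 0 when n+n' is even and 2n/(n²−n'²) when n+n' is odd (it need not vanish on (0, π)).
  u² squared terms: (-2)²·∫cos(2x)² dx = 4·π/2 = 2*π.
  So ∫_0^π u² dx = 2*π.
  (u')² squared terms: (4)²·∫sin(2x)² dx = 16·π/2 = 8*π.
  So ∫_0^π (u')² dx = 8*π.
||u||_{H^1}^2 = (2*π) + (8*π) = 10*π.


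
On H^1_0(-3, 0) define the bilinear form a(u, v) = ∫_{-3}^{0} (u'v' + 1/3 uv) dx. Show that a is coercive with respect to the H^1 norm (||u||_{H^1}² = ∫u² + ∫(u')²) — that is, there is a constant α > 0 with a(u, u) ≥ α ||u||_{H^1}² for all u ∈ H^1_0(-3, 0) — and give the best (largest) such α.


α = (3 + π^2)/(9 + π^2)

Coercivity of a(·,·) on H^1_0(-3, 0) means a(u, u) ≥ α ||u||_{H^1}² for every u ∈ H^1_0.
The interval has length L = 3, and Poincaré/coercivity depend only on L. Here a(u, u) = ∫(u')² + (1/3)·∫u².
Here 0 < c = 1/3 < 1. The condition a(u,u) ≥ α||u||_{H^1}² reads (1−α)∫(u')² ≥ (α−c)∫u². Any admissible α is ≤ 1 (rapidly oscillating u have ∫u²/∫(u')² → 0), and α = 1 would force 0 ≥ (1−c)∫u², impossible since c < 1; so 1−α > 0. By the sharp Poincaré inequality on H^1_0 of an interval of length L, ∫(u')² ≥ (π/L)²∫u² with equality for the first sine mode sin(π(x−x₀)/L) (x₀ the left endpoint), so the inequality holds for all u iff (1−α)(π/L)² ≥ α − c, i.e. α ≤ ((π/L)² + c)/((π/L)² + 1) = (1 + c(L/π)²)/(1 + (L/π)²). With (π/L)² = π^2/9 and c = 1/3, the largest admissible constant is α = ((π/L)² + c)/((π/L)² + 1).
Simplifying, α = (3 + π^2)/(9 + π^2).


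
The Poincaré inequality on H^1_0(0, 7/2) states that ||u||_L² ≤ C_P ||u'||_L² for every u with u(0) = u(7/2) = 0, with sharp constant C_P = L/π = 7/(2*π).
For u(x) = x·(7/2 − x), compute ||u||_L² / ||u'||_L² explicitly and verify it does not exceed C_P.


||u||_L² / ||u'||_L² = 7*sqrt(10)/20 < C_P = 7/(2*π).

u(x) = x·(7/2 − x), so u'(x) = 7/2 - 2*x.
u(x) = x·(7/2 − x) vanishes at x = 0 and x = 7/2, so u ∈ H^1_0(0, 7/2). Differentiate via the product rule and integrate the resulting polynomials term by term.
  ∫_0^7/2 u² dx = ∫_0^7/2 (x^4 - 7*x^3 + 49*x^2/4) dx. Term by term:
    ∫_0^7/2 x^4 dx = 16807/160;  ∫_0^7/2 -7*x^3 dx = -16807/64;  ∫_0^7/2 49*x^2/4 dx = 16807/96.
  Sum: 16807/160 − 16807/64 + 16807/96 = 16807/960.
  ∫_0^7/2 (u')² dx = ∫_0^7/2 (4*x^2 - 14*x + 49/4) dx. Term by term:
    ∫_0^7/2 4*x^2 dx = 343/6;  ∫_0^7/2 -14*x dx = -343/4;  ∫_0^7/2 49/4 dx = 343/8.
  Sum: 343/6 − 343/4 + 343/8 = 343/24.
∫_0^7/2 u² dx = 16807/960, so ||u||_L² = 49*sqrt(105)/120.
∫_0^7/2 (u')² dx = 343/24, so ||u'||_L² = 7*sqrt(42)/12.
Ratio ||u||_L² / ||u'||_L² = 7*sqrt(10)/20.
Sharp Poincaré constant on H^1_0(0, 7/2) is C_P = L/π = 7/(2*π), achieved by sin(2*π/7·x).
A polynomial bump cannot attain the sharp Poincaré constant (only the first sine eigenfunction does), so the ratio is strictly less than C_P, consistent with ||u||_L² ≤ C_P ||u'||_L².


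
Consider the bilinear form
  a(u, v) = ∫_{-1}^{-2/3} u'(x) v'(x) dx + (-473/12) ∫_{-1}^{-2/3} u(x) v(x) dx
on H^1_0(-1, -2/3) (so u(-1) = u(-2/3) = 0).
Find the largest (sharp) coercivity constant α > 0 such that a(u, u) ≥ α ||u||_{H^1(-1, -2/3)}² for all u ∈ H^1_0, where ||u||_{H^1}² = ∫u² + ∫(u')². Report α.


α = (-473 + 108*π^2)/(12*(1 + 9*π^2))

Coercivity of a(·,·) on H^1_0(-1, -2/3) means a(u, u) ≥ α ||u||_{H^1}² for every u ∈ H^1_0.
The interval has length L = 1/3, and Poincaré/coercivity depend only on L. Here a(u, u) = ∫(u')² + (-473/12)·∫u².
Here c = -473/12 < 0 with |c| < (π/L)² = 9*π^2, so coercivity still holds. The condition a(u,u) ≥ α||u||_{H^1}² reads (1−α)∫(u')² ≥ (α−c)∫u². Any admissible α is ≤ 1 (rapidly oscillating u have ∫u²/∫(u')² → 0), and α = 1 would force 0 ≥ (1−c)∫u², impossible since c < 1; so 1−α > 0. By the sharp Poincaré inequality on H^1_0 of an interval of length L, ∫(u')² ≥ (π/L)²∫u² with equality for the first sine mode sin(π(x−x₀)/L) (x₀ the left endpoint), so the inequality holds for all u iff (1−α)(π/L)² ≥ α − c, i.e. α ≤ ((π/L)² + c)/((π/L)² + 1) = (1 + c(L/π)²)/(1 + (L/π)²). (Direct route, valid since c ≤ 0: Poincaré gives c∫u² ≥ c(L/π)²∫(u')², so a(u,u) ≥ (1 + c(L/π)²)∫(u')², while ||u||_{H^1}² ≤ (1 + (L/π)²)∫(u')²; dividing yields the same α.) With (π/L)² = 9*π^2 and c = -473/12, the largest admissible constant is α = ((π/L)² + c)/((π/L)² + 1).
Simplifying, α = (-473 + 108*π^2)/(12*(1 + 9*π^2)).


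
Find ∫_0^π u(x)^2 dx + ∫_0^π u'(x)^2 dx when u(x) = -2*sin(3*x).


||u||_{H^1(0,π)}^2 = 20*π

u'(x) = -6*cos(3*x).
Expand u² and (u')² and integrate term by term on (0, π), using: for integers n ≥ 1, ∫_0^π sin²(nx) dx = ∫_0^π cos²(nx) dx = π/2; for n ≠ n', ∫_0^π sin(nx)sin(n'x) dx = ∫_0^π cos(nx)cos(n'x) dx = 0; and by product-to-sum, ∫_0^π sin(nx)cos(n'x) dx = ½∫_0^π [sin((n+n')x) + sin((n−n')x)] dx, which is 0 when n+n' is even and 2n/(n²−n'²) when n+n' is odd (it need not vanish on (0, π)).
  u² squared terms: (-2)²·∫sin(3x)² dx = 4·π/2 = 2*π.
  So ∫_0^π u² dx = 2*π.
  (u')² squared terms: (-6)²·∫cos(3x)² dx = 36·π/2 = 18*π.
  So ∫_0^π (u')² dx = 18*π.
||u||_{H^1}^2 = (2*π) + (18*π) = 20*π.


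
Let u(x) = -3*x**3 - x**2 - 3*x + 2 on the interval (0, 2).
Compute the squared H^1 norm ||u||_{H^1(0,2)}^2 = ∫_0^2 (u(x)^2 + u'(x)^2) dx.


||u||_{H^1}^2 = 8278/7

The H^1 norm (squared) on an interval (0, L) is
  ||u||_{H^1}^2 = ∫_0^L u(x)^2 dx + ∫_0^L u'(x)^2 dx.
Compute u'(x) = -9*x**2 - 2*x - 3.
Then u(x)^2 = 9*x**6 + 6*x**5 + 19*x**4 - 6*x**3 + 5*x**2 - 12*x + 4 and u'(x)^2 = 81*x**4 + 36*x**3 + 58*x**2 + 12*x + 9.
Integrate each monomial from 0 to 2 using ∫_0^2 c·x^n dx = c·2^(n+1)/(n+1):
  ∫_0^2 u(x)^2 dx = ∫_0^2 (9*x^6 + 6*x^5 + 19*x^4 - 6*x^3 + 5*x^2 - 12*x + 4) dx. Term by term:
    ∫_0^2 9*x^6 dx = 1152/7;  ∫_0^2 6*x^5 dx = 64;  ∫_0^2 19*x^4 dx = 608/5;
    ∫_0^2 -6*x^3 dx = -24;  ∫_0^2 5*x^2 dx = 40/3;  ∫_0^2 -12*x dx = -24;
    ∫_0^2 4 dx = 8.
  Sum: 1152/7 + 64 + 608/5 − 24 + 40/3 − 24 + 8 = 33968/105.
  ∫_0^2 u'(x)^2 dx = ∫_0^2 (81*x^4 + 36*x^3 + 58*x^2 + 12*x + 9) dx. Term by term:
    ∫_0^2 81*x^4 dx = 2592/5;  ∫_0^2 36*x^3 dx = 144;  ∫_0^2 58*x^2 dx = 464/3;
    ∫_0^2 12*x dx = 24;  ∫_0^2 9 dx = 18.
  Sum: 2592/5 + 144 + 464/3 + 24 + 18 = 12886/15.
Adding: ||u||_{H^1}^2 = 33968/105 + 12886/15 = 8278/7.


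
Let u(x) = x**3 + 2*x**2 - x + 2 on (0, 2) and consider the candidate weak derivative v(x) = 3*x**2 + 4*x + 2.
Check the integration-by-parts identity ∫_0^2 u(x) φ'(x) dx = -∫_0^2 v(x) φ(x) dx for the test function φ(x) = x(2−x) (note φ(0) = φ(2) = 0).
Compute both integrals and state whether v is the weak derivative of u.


LHS = -44/5, RHS = -64/5. No, v is not the weak derivative of u.

u(x) = x**3 + 2*x**2 - x + 2, classical derivative u'(x) = 3*x**2 + 4*x - 1.
φ(x) = x(2−x), so φ'(x) = 2 - 2*x.
Note φ(0) = φ(2) = 0, so the boundary term u·φ vanishes.
LHS = ∫_0^2 u(x) φ'(x) dx = ∫_0^2 (-2*x^4 - 2*x^3 + 6*x^2 - 6*x + 4) dx. Term by term:
  ∫_0^2 -2*x^4 dx = -64/5;  ∫_0^2 -2*x^3 dx = -8;  ∫_0^2 6*x^2 dx = 16;
  ∫_0^2 -6*x dx = -12;  ∫_0^2 4 dx = 8.
Sum: -64/5 − 8 + 16 − 12 + 8 = -44/5.
So LHS = -44/5.
∫_0^2 v(x) φ(x) dx = ∫_0^2 (-3*x^4 + 2*x^3 + 6*x^2 + 4*x) dx. Term by term:
  ∫_0^2 -3*x^4 dx = -96/5;  ∫_0^2 2*x^3 dx = 8;  ∫_0^2 6*x^2 dx = 16;
  ∫_0^2 4*x dx = 8.
Sum: -96/5 + 8 + 16 + 8 = 64/5.
So RHS = -∫_0^2 v(x) φ(x) dx = -64/5.
LHS − RHS = 4 ≠ 0, so the identity fails.
(For a valid weak derivative the identity must hold for EVERY test function, in particular this one. The failure shows v is NOT the weak derivative of u.)
Correct weak derivative would be u'(x) = 3*x**2 + 4*x - 1.


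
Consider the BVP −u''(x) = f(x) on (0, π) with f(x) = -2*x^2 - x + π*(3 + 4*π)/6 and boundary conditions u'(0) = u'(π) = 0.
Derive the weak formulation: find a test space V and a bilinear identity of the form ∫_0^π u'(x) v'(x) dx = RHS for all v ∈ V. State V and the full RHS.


V = H^1(0, π) (no boundary constraint on v; u is determined up to an additive constant); weak form: ∫_0^π u'v' dx = ∫_0^π (-2*x^2 - x + π*(3 + 4*π)/6) v dx for all v ∈ V.

Multiply both sides by a test function v and integrate from 0 to π:
  ∫_0^π −u''(x) v(x) dx = ∫_0^π f(x) v(x) dx.
Integrate the LHS by parts once:
  ∫_0^π −u'' v dx = −[u'(x) v(x)]_0^π + ∫_0^π u'(x) v'(x) dx.
Thus ∫_0^π u'(x) v'(x) dx = ∫_0^π f(x) v(x) dx + [u'(x) v(x)]_0^π.
Choose V so that boundary terms are either known or forced to vanish.
u has homogeneous Neumann: u'(0) = u'(π) = 0. So [u' v]_0^π = 0·v(π) − 0·v(0) = 0 for any v; take V = H^1(0, π).
Weak formulation: find u (satisfying any essential BC) such that ∫_0^π u'(x) v'(x) dx = ∫_0^π f v dx for all v ∈ V (homogeneous Neumann, so boundary terms vanish).
Substituting f(x) = -2*x^2 - x + π*(3 + 4*π)/6, the right-hand side is ∫_0^π (-2*x^2 - x + π*(3 + 4*π)/6) v dx.
Compatibility check (pure Neumann): taking v ≡ 1 ∈ V gives 0 = ∫_0^π f dx + (0) − (0), i.e. ∫_0^π f dx must equal u'(0) − u'(π) = 0. Indeed ∫_0^π (-2*x^2 - x + π*(3 + 4*π)/6) dx = 0, so the data are compatible. The solution is then unique only up to an additive constant (fix it e.g. by requiring ∫_0^π u dx = 0).


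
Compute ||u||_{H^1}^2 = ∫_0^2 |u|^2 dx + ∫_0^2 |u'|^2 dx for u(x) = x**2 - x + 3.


||u||_{H^1}^2 = 416/15

The H^1 norm (squared) on an interval (0, L) is
  ||u||_{H^1}^2 = ∫_0^L u(x)^2 dx + ∫_0^L u'(x)^2 dx.
Compute u'(x) = 2*x - 1.
Then u(x)^2 = x**4 - 2*x**3 + 7*x**2 - 6*x + 9 and u'(x)^2 = 4*x**2 - 4*x + 1.
Integrate each monomial from 0 to 2 using ∫_0^2 c·x^n dx = c·2^(n+1)/(n+1):
  ∫_0^2 u(x)^2 dx = ∫_0^2 (x^4 - 2*x^3 + 7*x^2 - 6*x + 9) dx. Term by term:
    ∫_0^2 x^4 dx = 32/5;  ∫_0^2 -2*x^3 dx = -8;  ∫_0^2 7*x^2 dx = 56/3;
    ∫_0^2 -6*x dx = -12;  ∫_0^2 9 dx = 18.
  Sum: 32/5 − 8 + 56/3 − 12 + 18 = 346/15.
  ∫_0^2 u'(x)^2 dx = ∫_0^2 (4*x^2 - 4*x + 1) dx. Term by term:
    ∫_0^2 4*x^2 dx = 32/3;  ∫_0^2 -4*x dx = -8;  ∫_0^2 1 dx = 2.
  Sum: 32/3 − 8 + 2 = 14/3.
Adding: ||u||_{H^1}^2 = 346/15 + 14/3 = 416/15.


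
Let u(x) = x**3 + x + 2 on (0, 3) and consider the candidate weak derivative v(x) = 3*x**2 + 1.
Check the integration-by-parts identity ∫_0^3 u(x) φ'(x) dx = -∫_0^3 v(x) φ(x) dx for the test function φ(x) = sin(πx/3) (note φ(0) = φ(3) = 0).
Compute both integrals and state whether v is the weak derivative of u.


LHS = -87/π + 324/π^3, RHS = -87/π + 324/π^3. Yes, v = u' weakly.

u(x) = x**3 + x + 2, classical derivative u'(x) = 3*x**2 + 1.
φ(x) = sin(πx/3), so φ'(x) = π*cos(π*x/3)/3.
Note φ(0) = φ(3) = 0, so the boundary term u·φ vanishes.
LHS = ∫_0^3 u(x) φ'(x) dx = ∫_0^3 (π*x^3*cos(π*x/3)/3 + π*x*cos(π*x/3)/3 + 2*π*cos(π*x/3)/3) dx. Term by term:
  ∫_0^3 2*π*cos(π*x/3)/3 dx = 0;  ∫_0^3 π*x*cos(π*x/3)/3 dx = -6/π;  ∫_0^3 π*x^3*cos(π*x/3)/3 dx = -81/π + 324/π^3.
Sum: 0 − 6/π + -81/π + 324/π^3 = -87/π + 324/π^3.
So LHS = -87/π + 324/π^3.
∫_0^3 v(x) φ(x) dx = ∫_0^3 (3*x^2*sin(π*x/3) + sin(π*x/3)) dx. Term by term:
  ∫_0^3 3*x^2*sin(π*x/3) dx = -324/π^3 + 81/π;  ∫_0^3 sin(π*x/3) dx = 6/π.
Sum: -324/π^3 + 81/π + 6/π = -324/π^3 + 87/π.
So RHS = -∫_0^3 v(x) φ(x) dx = -87/π + 324/π^3.
LHS = RHS, so the identity holds for this test φ.
Moreover u is smooth here and v(x) = u'(x) = 3*x**2 + 1 pointwise, so the identity holds for every test function. Hence v is the weak derivative of u.


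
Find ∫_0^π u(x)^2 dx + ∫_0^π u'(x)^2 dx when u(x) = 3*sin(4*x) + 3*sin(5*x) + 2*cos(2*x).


||u||_{H^1(0,π)}^2 = 200/7 + 407*π/2

u'(x) = -4*sin(2*x) + 12*cos(4*x) + 15*cos(5*x).
Expand u² and (u')² and integrate term by term on (0, π), using: for integers n ≥ 1, ∫_0^π sin²(nx) dx = ∫_0^π cos²(nx) dx = π/2; for n ≠ n', ∫_0^π sin(nx)sin(n'x) dx = ∫_0^π cos(nx)cos(n'x) dx = 0; and by product-to-sum, ∫_0^π sin(nx)cos(n'x) dx = ½∫_0^π [sin((n+n')x) + sin((n−n')x)] dx, which is 0 when n+n' is even and 2n/(n²−n'²) when n+n' is odd (it need not vanish on (0, π)).
  u² squared terms: (2)²·∫cos(2x)² dx = 4·π/2 = 2*π;  (3)²·∫sin(4x)² dx = 9·π/2 = 9*π/2;  (3)²·∫sin(5x)² dx = 9·π/2 = 9*π/2.
  u² cross terms: 2·(2)·(3)·∫cos(2x)·sin(4x) dx = 12·(0) = 0;  2·(2)·(3)·∫cos(2x)·sin(5x) dx = 12·(10/21) = 40/7;  2·(3)·(3)·∫sin(4x)·sin(5x) dx = 18·(0) = 0.
  So ∫_0^π u² dx = 2*π + 9*π/2 + 9*π/2 + 0 + 40/7 + 0 = 40/7 + 11*π.
  (u')² squared terms: (-4)²·∫sin(2x)² dx = 16·π/2 = 8*π;  (12)²·∫cos(4x)² dx = 144·π/2 = 72*π;  (15)²·∫cos(5x)² dx = 225·π/2 = 225*π/2.
  (u')² cross terms: 2·(-4)·(12)·∫sin(2x)·cos(4x) dx = -96·(0) = 0;  2·(-4)·(15)·∫sin(2x)·cos(5x) dx = -120·(-4/21) = 160/7;  2·(12)·(15)·∫cos(4x)·cos(5x) dx = 360·(0) = 0.
  So ∫_0^π (u')² dx = 8*π + 72*π + 225*π/2 + 0 + 160/7 + 0 = 160/7 + 385*π/2.
||u||_{H^1}^2 = (40/7 + 11*π) + (160/7 + 385*π/2) = 200/7 + 407*π/2.


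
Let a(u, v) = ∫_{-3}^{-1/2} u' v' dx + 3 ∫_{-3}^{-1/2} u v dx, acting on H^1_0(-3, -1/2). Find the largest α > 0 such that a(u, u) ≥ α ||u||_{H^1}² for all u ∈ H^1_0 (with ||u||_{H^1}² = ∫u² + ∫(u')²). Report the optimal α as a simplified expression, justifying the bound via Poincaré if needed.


α = 1

Coercivity of a(·,·) on H^1_0(-3, -1/2) means a(u, u) ≥ α ||u||_{H^1}² for every u ∈ H^1_0.
The interval has length L = 5/2, and Poincaré/coercivity depend only on L. Here a(u, u) = ∫(u')² + (3)·∫u².
Here c = 3 ≥ 1, so a(u,u) = ∫(u')² + c∫u² ≥ ∫(u')² + ∫u² = ||u||_{H^1}², i.e. α = 1 works. No larger α is possible: a(u,u) ≥ α||u||_{H^1}² means (1−α)∫(u')² ≥ (α−c)∫u², and for the modes u_n = sin(nπ(x−x₀)/L) (x₀ the left endpoint) one has ∫u_n²/∫(u_n')² = (L/(nπ))² → 0, so a(u_n,u_n)/||u_n||_{H^1}² → 1. Hence the optimal constant is α = 1.
Therefore α = 1.


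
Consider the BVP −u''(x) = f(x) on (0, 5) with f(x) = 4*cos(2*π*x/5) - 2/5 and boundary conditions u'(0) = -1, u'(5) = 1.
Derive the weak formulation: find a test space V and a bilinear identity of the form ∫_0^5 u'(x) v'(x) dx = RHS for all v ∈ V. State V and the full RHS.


V = H^1(0, 5) (v unrestricted at boundary; u is determined up to an additive constant); weak form: ∫_0^5 u'v' dx = ∫_0^5 (4*cos(2*π*x/5) - 2/5) v dx + v(5) + v(0) for all v ∈ V.

Multiply both sides by a test function v and integrate from 0 to 5:
  ∫_0^5 −u''(x) v(x) dx = ∫_0^5 f(x) v(x) dx.
Integrate the LHS by parts once:
  ∫_0^5 −u'' v dx = −[u'(x) v(x)]_0^5 + ∫_0^5 u'(x) v'(x) dx.
Thus ∫_0^5 u'(x) v'(x) dx = ∫_0^5 f(x) v(x) dx + [u'(x) v(x)]_0^5.
Choose V so that boundary terms are either known or forced to vanish.
u has inhomogeneous Neumann u'(0) = -1, u'(5) = 1. [u' v]_0^5 = (1)·v(5) − (-1)·v(0) = v(5) + v(0). Take V = H^1(0, 5); boundary term becomes part of RHS.
Weak formulation: find u (satisfying any essential BC) such that ∫_0^5 u'(x) v'(x) dx = ∫_0^5 f v dx + v(5) + v(0) for all v ∈ V (Neumann data are natural BCs: they enter the RHS as boundary terms).
Substituting f(x) = 4*cos(2*π*x/5) - 2/5, the right-hand side is ∫_0^5 (4*cos(2*π*x/5) - 2/5) v dx + v(5) + v(0).
Compatibility check (pure Neumann): taking v ≡ 1 ∈ V gives 0 = ∫_0^5 f dx + (1) − (-1), i.e. ∫_0^5 f dx must equal u'(0) − u'(5) = -2. Indeed ∫_0^5 (4*cos(2*π*x/5) - 2/5) dx = -2, so the data are compatible. The solution is then unique only up to an additive constant (fix it e.g. by requiring ∫_0^5 u dx = 0).


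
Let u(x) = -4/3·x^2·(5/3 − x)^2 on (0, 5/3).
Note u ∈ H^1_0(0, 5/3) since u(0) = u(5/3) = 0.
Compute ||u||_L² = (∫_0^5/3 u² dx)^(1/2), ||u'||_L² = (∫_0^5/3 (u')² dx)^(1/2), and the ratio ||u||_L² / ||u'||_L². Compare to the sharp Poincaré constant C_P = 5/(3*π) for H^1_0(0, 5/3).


||u||_L² / ||u'||_L² = 5*sqrt(3)/18 < C_P = 5/(3*π).

u(x) = -4/3·x^2·(5/3 − x)^2, so u'(x) = 8*x*(-18*x^2 + 45*x - 25)/27.
u(x) = -4/3·x^2·(5/3 − x)^2 vanishes at x = 0 and x = 5/3, so u ∈ H^1_0(0, 5/3). Differentiate via the product rule and integrate the resulting polynomials term by term.
  ∫_0^5/3 u² dx = ∫_0^5/3 (16*x^8/9 - 320*x^7/27 + 800*x^6/27 - 8000*x^5/243 + 10000*x^4/729) dx. Term by term:
    ∫_0^5/3 16*x^8/9 dx = 31250000/1594323;  ∫_0^5/3 -320*x^7/27 dx = -15625000/177147;  ∫_0^5/3 800*x^6/27 dx = 62500000/413343;
    ∫_0^5/3 -8000*x^5/243 dx = -62500000/531441;  ∫_0^5/3 10000*x^4/729 dx = 6250000/177147.
  Sum: 31250000/1594323 − 15625000/177147 + 62500000/413343 − 62500000/531441 + 6250000/177147 = 3125000/11160261.
  ∫_0^5/3 (u')² dx = ∫_0^5/3 (256*x^6/9 - 1280*x^5/9 + 20800*x^4/81 - 16000*x^3/81 + 40000*x^2/729) dx. Term by term:
    ∫_0^5/3 256*x^6/9 dx = 20000000/137781;  ∫_0^5/3 -1280*x^5/9 dx = -10000000/19683;  ∫_0^5/3 20800*x^4/81 dx = 13000000/19683;
    ∫_0^5/3 -16000*x^3/81 dx = -2500000/6561;  ∫_0^5/3 40000*x^2/729 dx = 5000000/59049.
  Sum: 20000000/137781 − 10000000/19683 + 13000000/19683 − 2500000/6561 + 5000000/59049 = 500000/413343.
∫_0^5/3 u² dx = 3125000/11160261, so ||u||_L² = 1250*sqrt(42)/15309.
∫_0^5/3 (u')² dx = 500000/413343, so ||u'||_L² = 500*sqrt(14)/1701.
Ratio ||u||_L² / ||u'||_L² = 5*sqrt(3)/18.
Sharp Poincaré constant on H^1_0(0, 5/3) is C_P = L/π = 5/(3*π), achieved by sin(3*π/5·x).
A polynomial bump cannot attain the sharp Poincaré constant (only the first sine eigenfunction does), so the ratio is strictly less than C_P, consistent with ||u||_L² ≤ C_P ||u'||_L².


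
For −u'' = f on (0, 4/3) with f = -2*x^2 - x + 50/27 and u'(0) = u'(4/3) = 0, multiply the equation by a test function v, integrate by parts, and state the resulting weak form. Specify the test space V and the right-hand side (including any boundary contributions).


V = H^1(0, 4/3) (no boundary constraint on v; u is determined up to an additive constant); weak form: ∫_0^4/3 u'v' dx = ∫_0^4/3 (-2*x^2 - x + 50/27) v dx for all v ∈ V.

Multiply both sides by a test function v and integrate from 0 to 4/3:
  ∫_0^4/3 −u''(x) v(x) dx = ∫_0^4/3 f(x) v(x) dx.
Integrate the LHS by parts once:
  ∫_0^4/3 −u'' v dx = −[u'(x) v(x)]_0^4/3 + ∫_0^4/3 u'(x) v'(x) dx.
Thus ∫_0^4/3 u'(x) v'(x) dx = ∫_0^4/3 f(x) v(x) dx + [u'(x) v(x)]_0^4/3.
Choose V so that boundary terms are either known or forced to vanish.
u has homogeneous Neumann: u'(0) = u'(4/3) = 0. So [u' v]_0^4/3 = 0·v(4/3) − 0·v(0) = 0 for any v; take V = H^1(0, 4/3).
Weak formulation: find u (satisfying any essential BC) such that ∫_0^4/3 u'(x) v'(x) dx = ∫_0^4/3 f v dx for all v ∈ V (homogeneous Neumann, so boundary terms vanish).
Substituting f(x) = -2*x^2 - x + 50/27, the right-hand side is ∫_0^4/3 (-2*x^2 - x + 50/27) v dx.
Compatibility check (pure Neumann): taking v ≡ 1 ∈ V gives 0 = ∫_0^4/3 f dx + (0) − (0), i.e. ∫_0^4/3 f dx must equal u'(0) − u'(4/3) = 0. Indeed ∫_0^4/3 (-2*x^2 - x + 50/27) dx = 0, so the data are compatible. The solution is then unique only up to an additive constant (fix it e.g. by requiring ∫_0^4/3 u dx = 0).


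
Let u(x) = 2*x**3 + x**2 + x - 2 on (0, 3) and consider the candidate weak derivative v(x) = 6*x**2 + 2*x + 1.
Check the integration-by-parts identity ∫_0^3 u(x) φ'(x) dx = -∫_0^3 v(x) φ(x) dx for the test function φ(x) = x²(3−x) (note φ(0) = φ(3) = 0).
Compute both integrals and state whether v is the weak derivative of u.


LHS = -3537/20, RHS = -3537/20. Yes, v = u' weakly.

u(x) = 2*x**3 + x**2 + x - 2, classical derivative u'(x) = 6*x**2 + 2*x + 1.
φ(x) = x²(3−x), so φ'(x) = 3*x*(2 - x).
Note φ(0) = φ(3) = 0, so the boundary term u·φ vanishes.
LHS = ∫_0^3 u(x) φ'(x) dx = ∫_0^3 (-6*x^5 + 9*x^4 + 3*x^3 + 12*x^2 - 12*x) dx. Term by term:
  ∫_0^3 -6*x^5 dx = -729;  ∫_0^3 9*x^4 dx = 2187/5;  ∫_0^3 3*x^3 dx = 243/4;
  ∫_0^3 12*x^2 dx = 108;  ∫_0^3 -12*x dx = -54.
Sum: -729 + 2187/5 + 243/4 + 108 − 54 = -3537/20.
So LHS = -3537/20.
∫_0^3 v(x) φ(x) dx = ∫_0^3 (-6*x^5 + 16*x^4 + 5*x^3 + 3*x^2) dx. Term by term:
  ∫_0^3 -6*x^5 dx = -729;  ∫_0^3 16*x^4 dx = 3888/5;  ∫_0^3 5*x^3 dx = 405/4;
  ∫_0^3 3*x^2 dx = 27.
Sum: -729 + 3888/5 + 405/4 + 27 = 3537/20.
So RHS = -∫_0^3 v(x) φ(x) dx = -3537/20.
LHS = RHS, so the identity holds for this test φ.
Moreover u is smooth here and v(x) = u'(x) = 6*x**2 + 2*x + 1 pointwise, so the identity holds for every test function. Hence v is the weak derivative of u.


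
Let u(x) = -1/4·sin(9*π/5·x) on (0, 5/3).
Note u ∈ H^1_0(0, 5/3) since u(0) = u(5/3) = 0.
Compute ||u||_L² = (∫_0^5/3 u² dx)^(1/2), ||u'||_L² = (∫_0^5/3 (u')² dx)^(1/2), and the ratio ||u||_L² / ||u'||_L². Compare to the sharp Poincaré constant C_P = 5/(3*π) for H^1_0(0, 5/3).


||u||_L² / ||u'||_L² = 5/(9*π) < C_P = 5/(3*π).

u(x) = -1/4·sin(9*π/5·x), so u'(x) = -9*π*cos(9*π*x/5)/20.
Writing u(x) = A·sin(kπx/L) with A = -1/4 and k = 3, use ∫_0^L sin²(kπx/L) dx = L/2 and ∫_0^L cos²(kπx/L) dx = L/2.
u² = 1/16·sin²(9*π/5·x) and (u')² = 81*π^2/400·cos²(9*π/5·x), and each of sin², cos² integrates to L/2 = 5/6 over (0, 5/3).
∫_0^5/3 u² dx = 5/96, so ||u||_L² = sqrt(30)/24.
∫_0^5/3 (u')² dx = 27*π^2/160, so ||u'||_L² = 3*sqrt(30)*π/40.
Ratio ||u||_L² / ||u'||_L² = 5/(9*π).
Sharp Poincaré constant on H^1_0(0, 5/3) is C_P = L/π = 5/(3*π), achieved by sin(3*π/5·x).
This is the k = 3 harmonic; the ratio L/(kπ) is strictly less than C_P = L/π, consistent with the sharp inequality ||u||_L² ≤ C_P ||u'||_L².


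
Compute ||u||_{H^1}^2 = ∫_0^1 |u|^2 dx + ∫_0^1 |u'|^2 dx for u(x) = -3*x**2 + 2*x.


||u||_{H^1}^2 = 62/15

The H^1 norm (squared) on an interval (0, L) is
  ||u||_{H^1}^2 = ∫_0^L u(x)^2 dx + ∫_0^L u'(x)^2 dx.
Compute u'(x) = 2 - 6*x.
Then u(x)^2 = 9*x**4 - 12*x**3 + 4*x**2 and u'(x)^2 = 36*x**2 - 24*x + 4.
Integrate each monomial from 0 to 1 using ∫_0^1 c·x^n dx = c·1^(n+1)/(n+1):
  ∫_0^1 u(x)^2 dx = ∫_0^1 (9*x^4 - 12*x^3 + 4*x^2) dx. Term by term:
    ∫_0^1 9*x^4 dx = 9/5;  ∫_0^1 -12*x^3 dx = -3;  ∫_0^1 4*x^2 dx = 4/3.
  Sum: 9/5 − 3 + 4/3 = 2/15.
  ∫_0^1 u'(x)^2 dx = ∫_0^1 (36*x^2 - 24*x + 4) dx. Term by term:
    ∫_0^1 36*x^2 dx = 12;  ∫_0^1 -24*x dx = -12;  ∫_0^1 4 dx = 4.
  Sum: 12 − 12 + 4 = 4.
Adding: ||u||_{H^1}^2 = 2/15 + 4 = 62/15.


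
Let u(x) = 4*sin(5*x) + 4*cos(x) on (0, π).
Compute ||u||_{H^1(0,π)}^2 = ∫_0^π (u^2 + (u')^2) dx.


||u||_{H^1(0,π)}^2 = 224*π

u'(x) = -4*sin(x) + 20*cos(5*x).
Expand u² and (u')² and integrate term by term on (0, π), using: for integers n ≥ 1, ∫_0^π sin²(nx) dx = ∫_0^π cos²(nx) dx = π/2; for n ≠ n', ∫_0^π sin(nx)sin(n'x) dx = ∫_0^π cos(nx)cos(n'x) dx = 0; and by product-to-sum, ∫_0^π sin(nx)cos(n'x) dx = ½∫_0^π [sin((n+n')x) + sin((n−n')x)] dx, which is 0 when n+n' is even and 2n/(n²−n'²) when n+n' is odd (it need not vanish on (0, π)).
  u² squared terms: (4)²·∫cos(x)² dx = 16·π/2 = 8*π;  (4)²·∫sin(5x)² dx = 16·π/2 = 8*π.
  u² cross terms: 2·(4)·(4)·∫cos(x)·sin(5x) dx = 32·(0) = 0.
  So ∫_0^π u² dx = 8*π + 8*π + 0 = 16*π.
  (u')² squared terms: (-4)²·∫sin(x)² dx = 16·π/2 = 8*π;  (20)²·∫cos(5x)² dx = 400·π/2 = 200*π.
  (u')² cross terms: 2·(-4)·(20)·∫sin(x)·cos(5x) dx = -160·(0) = 0.
  So ∫_0^π (u')² dx = 8*π + 200*π + 0 = 208*π.
||u||_{H^1}^2 = (16*π) + (208*π) = 224*π.


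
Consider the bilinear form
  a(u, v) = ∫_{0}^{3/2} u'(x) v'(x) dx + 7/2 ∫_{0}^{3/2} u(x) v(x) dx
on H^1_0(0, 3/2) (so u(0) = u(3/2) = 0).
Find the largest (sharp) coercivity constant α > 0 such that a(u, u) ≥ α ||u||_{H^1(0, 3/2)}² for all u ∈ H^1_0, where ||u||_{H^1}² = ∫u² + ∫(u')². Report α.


α = 1

Coercivity of a(·,·) on H^1_0(0, 3/2) means a(u, u) ≥ α ||u||_{H^1}² for every u ∈ H^1_0.
The interval has length L = 3/2, and Poincaré/coercivity depend only on L. Here a(u, u) = ∫(u')² + (7/2)·∫u².
Here c = 7/2 ≥ 1, so a(u,u) = ∫(u')² + c∫u² ≥ ∫(u')² + ∫u² = ||u||_{H^1}², i.e. α = 1 works. No larger α is possible: a(u,u) ≥ α||u||_{H^1}² means (1−α)∫(u')² ≥ (α−c)∫u², and for the modes u_n = sin(nπ(x−x₀)/L) (x₀ the left endpoint) one has ∫u_n²/∫(u_n')² = (L/(nπ))² → 0, so a(u_n,u_n)/||u_n||_{H^1}² → 1. Hence the optimal constant is α = 1.
Therefore α = 1.
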